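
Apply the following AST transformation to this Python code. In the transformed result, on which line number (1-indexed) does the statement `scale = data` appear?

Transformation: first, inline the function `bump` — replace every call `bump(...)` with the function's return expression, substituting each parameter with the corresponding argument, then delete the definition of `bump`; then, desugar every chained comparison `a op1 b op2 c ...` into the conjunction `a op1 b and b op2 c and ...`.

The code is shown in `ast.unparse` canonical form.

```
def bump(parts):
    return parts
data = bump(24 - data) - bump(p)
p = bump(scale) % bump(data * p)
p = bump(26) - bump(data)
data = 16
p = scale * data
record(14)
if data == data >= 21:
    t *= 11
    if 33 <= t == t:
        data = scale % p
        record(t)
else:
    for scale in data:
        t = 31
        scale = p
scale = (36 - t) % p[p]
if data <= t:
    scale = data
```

18

Transformed code:
data = 24 - data - p
p = scale % (data * p)
p = 26 - data
data = 16
p = scale * data
record(14)
if data == data and data >= 21:
    t *= 11
    if 33 <= t and t == t:
        data = scale % p
        record(t)
else:
    for scale in data:
        t = 31
        scale = p
scale = (36 - t) % p[p]
if data <= t:
    scale = data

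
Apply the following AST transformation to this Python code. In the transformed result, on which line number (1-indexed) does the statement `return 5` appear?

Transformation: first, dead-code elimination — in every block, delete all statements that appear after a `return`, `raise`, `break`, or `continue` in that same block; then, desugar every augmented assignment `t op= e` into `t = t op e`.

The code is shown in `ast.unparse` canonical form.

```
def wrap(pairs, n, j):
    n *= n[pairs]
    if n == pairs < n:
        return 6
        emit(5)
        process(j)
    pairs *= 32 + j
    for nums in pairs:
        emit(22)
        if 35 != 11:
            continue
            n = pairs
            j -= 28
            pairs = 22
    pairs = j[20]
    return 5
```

Transformed code:
def wrap(pairs, n, j):
    n = n * n[pairs]
    if n == pairs < n:
        return 6
    pairs = pairs * (32 + j)
    for nums in pairs:
        emit(22)
        if 35 != 11:
            continue
    pairs = j[20]
    return 5

11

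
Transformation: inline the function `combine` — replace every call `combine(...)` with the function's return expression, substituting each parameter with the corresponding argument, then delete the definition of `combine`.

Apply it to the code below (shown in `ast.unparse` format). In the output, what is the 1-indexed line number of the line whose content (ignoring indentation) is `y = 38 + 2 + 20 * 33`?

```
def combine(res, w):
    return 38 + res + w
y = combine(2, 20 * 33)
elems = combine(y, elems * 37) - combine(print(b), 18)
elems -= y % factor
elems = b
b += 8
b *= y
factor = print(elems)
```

1

Transformed code:
y = 38 + 2 + 20 * 33
elems = 38 + y + elems * 37 - (38 + print(b) + 18)
elems -= y % factor
elems = b
b += 8
b *= y
factor = print(elems)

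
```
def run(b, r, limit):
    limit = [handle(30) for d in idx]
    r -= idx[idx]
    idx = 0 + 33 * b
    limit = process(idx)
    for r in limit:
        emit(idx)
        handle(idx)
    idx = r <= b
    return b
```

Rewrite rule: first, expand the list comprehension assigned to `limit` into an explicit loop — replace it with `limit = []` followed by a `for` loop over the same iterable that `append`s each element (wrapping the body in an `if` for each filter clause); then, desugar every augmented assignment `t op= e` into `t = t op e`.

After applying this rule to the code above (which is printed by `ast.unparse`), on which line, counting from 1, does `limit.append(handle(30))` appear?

4

Transformed code:
def run(b, r, limit):
    limit = []
    for d in idx:
        limit.append(handle(30))
    r = r - idx[idx]
    idx = 0 + 33 * b
    limit = process(idx)
    for r in limit:
        emit(idx)
        handle(idx)
    idx = r <= b
    return b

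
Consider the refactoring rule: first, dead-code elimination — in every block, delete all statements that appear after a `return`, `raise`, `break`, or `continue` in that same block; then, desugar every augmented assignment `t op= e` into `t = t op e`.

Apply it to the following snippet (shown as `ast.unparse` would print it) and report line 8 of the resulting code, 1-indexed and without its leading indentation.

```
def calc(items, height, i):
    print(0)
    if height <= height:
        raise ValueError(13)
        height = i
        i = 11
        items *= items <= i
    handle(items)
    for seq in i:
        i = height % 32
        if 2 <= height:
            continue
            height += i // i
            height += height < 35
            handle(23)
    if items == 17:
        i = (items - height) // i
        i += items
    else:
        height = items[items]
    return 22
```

if 2 <= height:

Transformed code:
def calc(items, height, i):
    print(0)
    if height <= height:
        raise ValueError(13)
    handle(items)
    for seq in i:
        i = height % 32
        if 2 <= height:
            continue
    if items == 17:
        i = (items - height) // i
        i = i + items
    else:
        height = items[items]
    return 22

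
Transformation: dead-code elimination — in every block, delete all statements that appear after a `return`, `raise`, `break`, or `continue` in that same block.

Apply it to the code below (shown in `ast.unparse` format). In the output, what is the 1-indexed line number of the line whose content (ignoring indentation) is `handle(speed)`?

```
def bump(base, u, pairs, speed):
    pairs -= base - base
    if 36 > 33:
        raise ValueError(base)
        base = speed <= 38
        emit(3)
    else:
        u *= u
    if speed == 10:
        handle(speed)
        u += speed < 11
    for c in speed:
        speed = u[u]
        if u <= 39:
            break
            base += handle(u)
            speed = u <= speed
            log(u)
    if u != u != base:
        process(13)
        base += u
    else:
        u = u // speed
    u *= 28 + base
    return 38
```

8

Transformed code:
def bump(base, u, pairs, speed):
    pairs -= base - base
    if 36 > 33:
        raise ValueError(base)
    else:
        u *= u
    if speed == 10:
        handle(speed)
        u += speed < 11
    for c in speed:
        speed = u[u]
        if u <= 39:
            break
    if u != u != base:
        process(13)
        base += u
    else:
        u = u // speed
    u *= 28 + base
    return 38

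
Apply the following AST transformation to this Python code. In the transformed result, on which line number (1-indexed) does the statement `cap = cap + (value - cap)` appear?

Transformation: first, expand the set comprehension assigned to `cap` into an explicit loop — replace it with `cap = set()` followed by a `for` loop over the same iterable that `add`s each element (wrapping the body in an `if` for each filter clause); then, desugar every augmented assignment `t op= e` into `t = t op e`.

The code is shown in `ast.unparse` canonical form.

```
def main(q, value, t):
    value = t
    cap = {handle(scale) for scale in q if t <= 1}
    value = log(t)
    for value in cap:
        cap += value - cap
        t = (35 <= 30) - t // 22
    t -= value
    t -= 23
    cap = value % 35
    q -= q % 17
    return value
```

Transformed code:
def main(q, value, t):
    value = t
    cap = set()
    for scale in q:
        if t <= 1:
            cap.add(handle(scale))
    value = log(t)
    for value in cap:
        cap = cap + (value - cap)
        t = (35 <= 30) - t // 22
    t = t - value
    t = t - 23
    cap = value % 35
    q = q - q % 17
    return value

9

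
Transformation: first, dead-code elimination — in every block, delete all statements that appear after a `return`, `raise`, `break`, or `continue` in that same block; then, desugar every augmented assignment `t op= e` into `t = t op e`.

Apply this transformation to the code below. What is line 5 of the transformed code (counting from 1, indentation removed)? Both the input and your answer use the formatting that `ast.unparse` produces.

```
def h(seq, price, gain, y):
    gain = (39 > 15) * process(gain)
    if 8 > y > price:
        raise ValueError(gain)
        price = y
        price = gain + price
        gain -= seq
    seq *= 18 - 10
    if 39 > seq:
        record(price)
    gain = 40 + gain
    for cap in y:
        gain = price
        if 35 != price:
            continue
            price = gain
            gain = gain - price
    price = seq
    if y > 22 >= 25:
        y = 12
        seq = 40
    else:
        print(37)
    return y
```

Transformed code:
def h(seq, price, gain, y):
    gain = (39 > 15) * process(gain)
    if 8 > y > price:
        raise ValueError(gain)
    seq = seq * (18 - 10)
    if 39 > seq:
        record(price)
    gain = 40 + gain
    for cap in y:
        gain = price
        if 35 != price:
            continue
    price = seq
    if y > 22 >= 25:
        y = 12
        seq = 40
    else:
        print(37)
    return y

seq = seq * (18 - 10)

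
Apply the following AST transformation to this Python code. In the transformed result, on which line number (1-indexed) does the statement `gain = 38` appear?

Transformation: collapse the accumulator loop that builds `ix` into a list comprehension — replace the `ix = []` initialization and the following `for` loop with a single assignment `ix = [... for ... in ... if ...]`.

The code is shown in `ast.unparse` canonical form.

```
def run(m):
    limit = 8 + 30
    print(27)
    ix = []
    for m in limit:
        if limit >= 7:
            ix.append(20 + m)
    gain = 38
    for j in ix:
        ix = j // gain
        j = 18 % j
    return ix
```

Transformed code:
def run(m):
    limit = 8 + 30
    print(27)
    ix = [20 + m for m in limit if limit >= 7]
    gain = 38
    for j in ix:
        ix = j // gain
        j = 18 % j
    return ix

5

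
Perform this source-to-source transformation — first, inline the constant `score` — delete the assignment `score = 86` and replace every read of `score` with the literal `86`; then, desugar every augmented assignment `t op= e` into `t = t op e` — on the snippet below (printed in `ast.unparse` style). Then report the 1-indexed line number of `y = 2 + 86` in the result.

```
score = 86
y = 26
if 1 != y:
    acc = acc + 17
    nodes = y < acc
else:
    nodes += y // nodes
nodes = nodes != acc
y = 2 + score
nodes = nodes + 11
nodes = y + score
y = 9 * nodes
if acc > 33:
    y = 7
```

8

Transformed code:
y = 26
if 1 != y:
    acc = acc + 17
    nodes = y < acc
else:
    nodes = nodes + y // nodes
nodes = nodes != acc
y = 2 + 86
nodes = nodes + 11
nodes = y + 86
y = 9 * nodes
if acc > 33:
    y = 7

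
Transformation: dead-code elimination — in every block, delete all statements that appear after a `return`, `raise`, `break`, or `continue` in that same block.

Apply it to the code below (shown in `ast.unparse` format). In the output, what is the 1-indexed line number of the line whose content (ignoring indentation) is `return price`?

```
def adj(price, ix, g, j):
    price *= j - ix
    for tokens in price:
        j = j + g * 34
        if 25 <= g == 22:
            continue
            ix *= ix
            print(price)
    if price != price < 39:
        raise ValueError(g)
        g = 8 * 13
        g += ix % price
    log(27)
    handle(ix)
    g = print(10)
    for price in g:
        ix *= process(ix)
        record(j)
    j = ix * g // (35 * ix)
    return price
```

16

Transformed code:
def adj(price, ix, g, j):
    price *= j - ix
    for tokens in price:
        j = j + g * 34
        if 25 <= g == 22:
            continue
    if price != price < 39:
        raise ValueError(g)
    log(27)
    handle(ix)
    g = print(10)
    for price in g:
        ix *= process(ix)
        record(j)
    j = ix * g // (35 * ix)
    return price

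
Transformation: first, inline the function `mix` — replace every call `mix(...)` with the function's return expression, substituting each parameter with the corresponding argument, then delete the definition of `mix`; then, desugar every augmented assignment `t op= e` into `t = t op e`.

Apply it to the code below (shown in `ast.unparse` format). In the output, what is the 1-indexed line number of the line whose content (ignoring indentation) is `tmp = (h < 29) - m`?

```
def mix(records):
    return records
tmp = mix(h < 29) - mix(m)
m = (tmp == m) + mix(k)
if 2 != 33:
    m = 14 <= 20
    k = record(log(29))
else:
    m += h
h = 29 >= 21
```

Transformed code:
tmp = (h < 29) - m
m = (tmp == m) + k
if 2 != 33:
    m = 14 <= 20
    k = record(log(29))
else:
    m = m + h
h = 29 >= 21

1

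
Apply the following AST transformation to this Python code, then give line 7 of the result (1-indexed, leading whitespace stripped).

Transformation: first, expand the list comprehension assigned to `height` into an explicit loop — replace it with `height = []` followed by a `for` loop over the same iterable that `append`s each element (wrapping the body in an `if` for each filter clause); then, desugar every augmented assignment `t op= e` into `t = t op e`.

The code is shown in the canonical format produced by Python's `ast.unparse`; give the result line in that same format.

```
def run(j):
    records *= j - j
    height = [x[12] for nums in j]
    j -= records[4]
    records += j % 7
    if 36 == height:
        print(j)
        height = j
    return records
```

records = records + j % 7

Transformed code:
def run(j):
    records = records * (j - j)
    height = []
    for nums in j:
        height.append(x[12])
    j = j - records[4]
    records = records + j % 7
    if 36 == height:
        print(j)
        height = j
    return records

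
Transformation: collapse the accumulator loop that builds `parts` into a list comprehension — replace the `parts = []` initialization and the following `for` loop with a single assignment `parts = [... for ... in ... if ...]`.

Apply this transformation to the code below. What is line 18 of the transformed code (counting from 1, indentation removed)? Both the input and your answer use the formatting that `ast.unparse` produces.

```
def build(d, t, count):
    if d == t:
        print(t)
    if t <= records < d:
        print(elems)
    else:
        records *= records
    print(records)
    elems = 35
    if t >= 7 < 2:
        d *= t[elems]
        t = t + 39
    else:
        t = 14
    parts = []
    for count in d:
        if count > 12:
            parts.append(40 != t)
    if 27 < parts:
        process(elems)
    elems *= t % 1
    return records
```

elems *= t % 1

Transformed code:
def build(d, t, count):
    if d == t:
        print(t)
    if t <= records < d:
        print(elems)
    else:
        records *= records
    print(records)
    elems = 35
    if t >= 7 < 2:
        d *= t[elems]
        t = t + 39
    else:
        t = 14
    parts = [40 != t for count in d if count > 12]
    if 27 < parts:
        process(elems)
    elems *= t % 1
    return records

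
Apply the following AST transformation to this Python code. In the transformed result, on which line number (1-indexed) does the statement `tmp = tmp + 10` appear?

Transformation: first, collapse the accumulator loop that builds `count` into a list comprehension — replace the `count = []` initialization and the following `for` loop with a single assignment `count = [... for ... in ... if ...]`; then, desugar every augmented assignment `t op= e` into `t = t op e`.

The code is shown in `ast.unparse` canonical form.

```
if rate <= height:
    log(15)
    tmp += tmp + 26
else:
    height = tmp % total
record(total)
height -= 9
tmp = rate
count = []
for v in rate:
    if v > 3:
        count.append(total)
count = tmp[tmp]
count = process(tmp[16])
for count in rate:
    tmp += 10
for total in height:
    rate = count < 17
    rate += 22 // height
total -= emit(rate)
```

Transformed code:
if rate <= height:
    log(15)
    tmp = tmp + (tmp + 26)
else:
    height = tmp % total
record(total)
height = height - 9
tmp = rate
count = [total for v in rate if v > 3]
count = tmp[tmp]
count = process(tmp[16])
for count in rate:
    tmp = tmp + 10
for total in height:
    rate = count < 17
    rate = rate + 22 // height
total = total - emit(rate)

13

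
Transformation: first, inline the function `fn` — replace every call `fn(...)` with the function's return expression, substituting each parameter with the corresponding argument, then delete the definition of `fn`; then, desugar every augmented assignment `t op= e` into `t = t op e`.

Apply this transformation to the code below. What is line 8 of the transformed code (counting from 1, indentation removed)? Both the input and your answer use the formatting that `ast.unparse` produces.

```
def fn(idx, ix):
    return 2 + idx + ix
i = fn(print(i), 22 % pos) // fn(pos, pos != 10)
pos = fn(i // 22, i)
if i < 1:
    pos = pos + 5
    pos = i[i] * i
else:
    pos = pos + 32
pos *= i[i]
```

Transformed code:
i = (2 + print(i) + 22 % pos) // (2 + pos + (pos != 10))
pos = 2 + i // 22 + i
if i < 1:
    pos = pos + 5
    pos = i[i] * i
else:
    pos = pos + 32
pos = pos * i[i]

pos = pos * i[i]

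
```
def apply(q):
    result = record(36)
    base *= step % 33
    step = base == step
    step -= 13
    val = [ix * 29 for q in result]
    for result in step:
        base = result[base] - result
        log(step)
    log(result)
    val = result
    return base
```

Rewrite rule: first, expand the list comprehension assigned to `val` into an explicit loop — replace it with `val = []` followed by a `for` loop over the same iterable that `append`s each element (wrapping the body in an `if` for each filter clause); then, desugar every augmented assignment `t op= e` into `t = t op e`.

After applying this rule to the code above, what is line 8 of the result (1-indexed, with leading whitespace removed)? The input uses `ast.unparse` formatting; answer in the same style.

val.append(ix * 29)

Transformed code:
def apply(q):
    result = record(36)
    base = base * (step % 33)
    step = base == step
    step = step - 13
    val = []
    for q in result:
        val.append(ix * 29)
    for result in step:
        base = result[base] - result
        log(step)
    log(result)
    val = result
    return base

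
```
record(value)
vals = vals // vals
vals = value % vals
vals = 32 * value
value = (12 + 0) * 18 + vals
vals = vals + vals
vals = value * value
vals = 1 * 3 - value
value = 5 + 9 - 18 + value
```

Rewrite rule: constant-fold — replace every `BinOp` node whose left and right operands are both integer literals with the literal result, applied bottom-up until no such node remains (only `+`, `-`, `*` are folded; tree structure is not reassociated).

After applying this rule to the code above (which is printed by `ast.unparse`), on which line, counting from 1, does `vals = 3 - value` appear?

8

Transformed code:
record(value)
vals = vals // vals
vals = value % vals
vals = 32 * value
value = 216 + vals
vals = vals + vals
vals = value * value
vals = 3 - value
value = -4 + value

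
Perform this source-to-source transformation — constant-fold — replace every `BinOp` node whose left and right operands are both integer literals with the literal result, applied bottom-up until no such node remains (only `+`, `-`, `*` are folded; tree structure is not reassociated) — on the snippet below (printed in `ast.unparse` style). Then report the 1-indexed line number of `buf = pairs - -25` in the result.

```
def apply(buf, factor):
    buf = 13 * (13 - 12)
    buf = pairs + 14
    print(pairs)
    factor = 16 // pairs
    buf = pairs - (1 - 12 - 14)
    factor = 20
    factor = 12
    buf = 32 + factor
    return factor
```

Transformed code:
def apply(buf, factor):
    buf = 13
    buf = pairs + 14
    print(pairs)
    factor = 16 // pairs
    buf = pairs - -25
    factor = 20
    factor = 12
    buf = 32 + factor
    return factor

6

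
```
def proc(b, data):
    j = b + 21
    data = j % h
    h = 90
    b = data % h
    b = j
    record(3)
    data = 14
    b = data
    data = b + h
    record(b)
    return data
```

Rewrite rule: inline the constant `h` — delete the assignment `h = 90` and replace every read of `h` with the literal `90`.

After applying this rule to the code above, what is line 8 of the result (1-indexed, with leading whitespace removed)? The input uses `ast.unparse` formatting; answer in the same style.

Transformed code:
def proc(b, data):
    j = b + 21
    data = j % 90
    b = data % 90
    b = j
    record(3)
    data = 14
    b = data
    data = b + 90
    record(b)
    return data

b = data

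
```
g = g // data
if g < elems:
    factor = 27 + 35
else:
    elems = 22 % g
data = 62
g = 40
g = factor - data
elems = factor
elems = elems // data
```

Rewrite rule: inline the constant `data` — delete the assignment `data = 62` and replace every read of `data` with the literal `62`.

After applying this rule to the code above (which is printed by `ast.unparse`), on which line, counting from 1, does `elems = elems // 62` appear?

9

Transformed code:
g = g // 62
if g < elems:
    factor = 27 + 35
else:
    elems = 22 % g
g = 40
g = factor - 62
elems = factor
elems = elems // 62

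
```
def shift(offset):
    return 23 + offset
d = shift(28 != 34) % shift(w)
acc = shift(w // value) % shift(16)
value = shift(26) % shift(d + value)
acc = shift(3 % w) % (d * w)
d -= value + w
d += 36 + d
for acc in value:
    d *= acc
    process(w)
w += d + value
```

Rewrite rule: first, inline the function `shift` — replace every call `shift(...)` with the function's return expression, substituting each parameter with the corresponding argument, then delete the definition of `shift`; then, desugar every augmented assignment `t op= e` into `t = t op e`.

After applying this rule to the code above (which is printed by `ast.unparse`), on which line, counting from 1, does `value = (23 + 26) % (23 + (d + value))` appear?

3

Transformed code:
d = (23 + (28 != 34)) % (23 + w)
acc = (23 + w // value) % (23 + 16)
value = (23 + 26) % (23 + (d + value))
acc = (23 + 3 % w) % (d * w)
d = d - (value + w)
d = d + (36 + d)
for acc in value:
    d = d * acc
    process(w)
w = w + (d + value)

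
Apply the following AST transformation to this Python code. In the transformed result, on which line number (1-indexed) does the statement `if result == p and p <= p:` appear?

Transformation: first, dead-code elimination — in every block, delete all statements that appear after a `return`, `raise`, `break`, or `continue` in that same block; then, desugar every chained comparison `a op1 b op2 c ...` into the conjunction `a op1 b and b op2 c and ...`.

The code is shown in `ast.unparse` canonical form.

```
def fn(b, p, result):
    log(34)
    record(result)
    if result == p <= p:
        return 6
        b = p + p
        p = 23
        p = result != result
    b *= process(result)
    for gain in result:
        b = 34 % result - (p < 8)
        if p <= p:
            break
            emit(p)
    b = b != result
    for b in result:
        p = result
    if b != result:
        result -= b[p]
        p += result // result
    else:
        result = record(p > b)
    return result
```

4

Transformed code:
def fn(b, p, result):
    log(34)
    record(result)
    if result == p and p <= p:
        return 6
    b *= process(result)
    for gain in result:
        b = 34 % result - (p < 8)
        if p <= p:
            break
    b = b != result
    for b in result:
        p = result
    if b != result:
        result -= b[p]
        p += result // result
    else:
        result = record(p > b)
    return result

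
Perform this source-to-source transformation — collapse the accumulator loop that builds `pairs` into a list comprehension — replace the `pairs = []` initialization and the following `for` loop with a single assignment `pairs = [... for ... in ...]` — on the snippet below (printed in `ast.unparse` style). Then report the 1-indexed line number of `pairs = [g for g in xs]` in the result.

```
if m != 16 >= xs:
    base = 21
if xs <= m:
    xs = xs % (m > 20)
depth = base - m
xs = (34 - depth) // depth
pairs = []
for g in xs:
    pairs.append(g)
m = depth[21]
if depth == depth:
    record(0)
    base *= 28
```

Transformed code:
if m != 16 >= xs:
    base = 21
if xs <= m:
    xs = xs % (m > 20)
depth = base - m
xs = (34 - depth) // depth
pairs = [g for g in xs]
m = depth[21]
if depth == depth:
    record(0)
    base *= 28

7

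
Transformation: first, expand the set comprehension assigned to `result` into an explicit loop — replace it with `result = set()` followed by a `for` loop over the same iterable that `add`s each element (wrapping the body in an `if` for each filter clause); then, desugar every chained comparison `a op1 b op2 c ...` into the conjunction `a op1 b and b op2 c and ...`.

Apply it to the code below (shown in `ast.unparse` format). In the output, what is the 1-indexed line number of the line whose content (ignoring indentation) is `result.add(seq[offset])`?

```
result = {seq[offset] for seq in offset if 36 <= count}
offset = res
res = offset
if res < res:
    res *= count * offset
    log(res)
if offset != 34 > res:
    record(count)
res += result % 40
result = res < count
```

Transformed code:
result = set()
for seq in offset:
    if 36 <= count:
        result.add(seq[offset])
offset = res
res = offset
if res < res:
    res *= count * offset
    log(res)
if offset != 34 and 34 > res:
    record(count)
res += result % 40
result = res < count

4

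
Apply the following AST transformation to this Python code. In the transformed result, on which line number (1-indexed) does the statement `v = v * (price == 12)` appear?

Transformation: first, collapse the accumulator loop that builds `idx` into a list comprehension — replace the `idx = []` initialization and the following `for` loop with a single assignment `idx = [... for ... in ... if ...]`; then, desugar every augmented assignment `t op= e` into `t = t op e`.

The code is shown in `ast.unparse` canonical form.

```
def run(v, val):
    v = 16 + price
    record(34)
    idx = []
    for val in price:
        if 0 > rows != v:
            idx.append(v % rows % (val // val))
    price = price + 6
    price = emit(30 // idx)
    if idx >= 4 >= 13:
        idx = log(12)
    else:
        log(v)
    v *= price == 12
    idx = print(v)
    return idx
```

Transformed code:
def run(v, val):
    v = 16 + price
    record(34)
    idx = [v % rows % (val // val) for val in price if 0 > rows != v]
    price = price + 6
    price = emit(30 // idx)
    if idx >= 4 >= 13:
        idx = log(12)
    else:
        log(v)
    v = v * (price == 12)
    idx = print(v)
    return idx

11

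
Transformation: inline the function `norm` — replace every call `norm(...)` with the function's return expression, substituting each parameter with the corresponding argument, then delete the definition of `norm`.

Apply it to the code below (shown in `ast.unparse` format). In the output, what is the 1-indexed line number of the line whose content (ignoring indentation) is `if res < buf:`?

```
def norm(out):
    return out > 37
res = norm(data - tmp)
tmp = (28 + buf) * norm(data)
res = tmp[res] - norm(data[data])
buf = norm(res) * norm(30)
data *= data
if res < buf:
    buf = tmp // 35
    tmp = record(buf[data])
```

Transformed code:
res = data - tmp > 37
tmp = (28 + buf) * (data > 37)
res = tmp[res] - (data[data] > 37)
buf = (res > 37) * (30 > 37)
data *= data
if res < buf:
    buf = tmp // 35
    tmp = record(buf[data])

6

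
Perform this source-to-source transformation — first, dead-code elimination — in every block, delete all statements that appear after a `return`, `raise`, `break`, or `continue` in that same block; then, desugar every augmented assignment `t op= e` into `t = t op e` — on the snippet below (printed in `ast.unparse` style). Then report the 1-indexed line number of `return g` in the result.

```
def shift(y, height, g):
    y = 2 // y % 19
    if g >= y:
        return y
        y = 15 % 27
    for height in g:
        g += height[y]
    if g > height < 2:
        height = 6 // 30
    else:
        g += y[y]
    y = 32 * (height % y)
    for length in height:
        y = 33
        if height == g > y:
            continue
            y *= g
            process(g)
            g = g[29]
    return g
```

Transformed code:
def shift(y, height, g):
    y = 2 // y % 19
    if g >= y:
        return y
    for height in g:
        g = g + height[y]
    if g > height < 2:
        height = 6 // 30
    else:
        g = g + y[y]
    y = 32 * (height % y)
    for length in height:
        y = 33
        if height == g > y:
            continue
    return g

16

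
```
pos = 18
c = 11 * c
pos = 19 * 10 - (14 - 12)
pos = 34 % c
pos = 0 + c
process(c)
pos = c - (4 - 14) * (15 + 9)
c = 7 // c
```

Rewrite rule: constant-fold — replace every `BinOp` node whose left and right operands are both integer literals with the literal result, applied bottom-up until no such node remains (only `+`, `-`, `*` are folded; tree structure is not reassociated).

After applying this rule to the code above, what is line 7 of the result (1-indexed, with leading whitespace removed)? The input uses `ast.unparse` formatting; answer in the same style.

pos = c - -240

Transformed code:
pos = 18
c = 11 * c
pos = 188
pos = 34 % c
pos = 0 + c
process(c)
pos = c - -240
c = 7 // c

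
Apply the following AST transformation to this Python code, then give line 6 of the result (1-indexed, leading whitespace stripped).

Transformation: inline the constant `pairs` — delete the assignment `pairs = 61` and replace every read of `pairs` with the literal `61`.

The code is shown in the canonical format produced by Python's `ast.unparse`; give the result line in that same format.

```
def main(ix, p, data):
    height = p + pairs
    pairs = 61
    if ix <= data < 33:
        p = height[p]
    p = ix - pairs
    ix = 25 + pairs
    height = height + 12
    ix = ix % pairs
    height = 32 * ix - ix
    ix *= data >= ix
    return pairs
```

ix = 25 + 61

Transformed code:
def main(ix, p, data):
    height = p + 61
    if ix <= data < 33:
        p = height[p]
    p = ix - 61
    ix = 25 + 61
    height = height + 12
    ix = ix % 61
    height = 32 * ix - ix
    ix *= data >= ix
    return 61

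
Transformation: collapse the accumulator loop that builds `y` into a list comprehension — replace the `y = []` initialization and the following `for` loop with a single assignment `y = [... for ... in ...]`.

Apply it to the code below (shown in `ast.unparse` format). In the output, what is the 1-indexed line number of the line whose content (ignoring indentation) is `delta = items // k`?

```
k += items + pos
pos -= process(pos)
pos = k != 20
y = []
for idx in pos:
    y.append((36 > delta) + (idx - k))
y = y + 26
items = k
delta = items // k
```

7

Transformed code:
k += items + pos
pos -= process(pos)
pos = k != 20
y = [(36 > delta) + (idx - k) for idx in pos]
y = y + 26
items = k
delta = items // k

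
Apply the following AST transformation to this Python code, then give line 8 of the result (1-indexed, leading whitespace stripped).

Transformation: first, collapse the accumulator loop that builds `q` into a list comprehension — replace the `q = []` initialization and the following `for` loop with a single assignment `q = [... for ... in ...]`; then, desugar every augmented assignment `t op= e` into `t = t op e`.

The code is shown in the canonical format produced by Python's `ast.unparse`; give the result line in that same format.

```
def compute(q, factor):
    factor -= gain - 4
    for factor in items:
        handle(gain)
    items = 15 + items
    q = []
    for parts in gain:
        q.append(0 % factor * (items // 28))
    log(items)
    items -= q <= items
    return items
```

items = items - (q <= items)

Transformed code:
def compute(q, factor):
    factor = factor - (gain - 4)
    for factor in items:
        handle(gain)
    items = 15 + items
    q = [0 % factor * (items // 28) for parts in gain]
    log(items)
    items = items - (q <= items)
    return items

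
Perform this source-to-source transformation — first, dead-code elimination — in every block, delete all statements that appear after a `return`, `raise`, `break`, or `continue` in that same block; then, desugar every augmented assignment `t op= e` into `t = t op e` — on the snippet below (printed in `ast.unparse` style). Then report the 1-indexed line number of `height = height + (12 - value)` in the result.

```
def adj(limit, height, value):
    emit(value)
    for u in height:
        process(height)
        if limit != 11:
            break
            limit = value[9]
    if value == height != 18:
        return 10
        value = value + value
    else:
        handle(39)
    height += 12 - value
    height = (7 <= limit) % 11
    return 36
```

11

Transformed code:
def adj(limit, height, value):
    emit(value)
    for u in height:
        process(height)
        if limit != 11:
            break
    if value == height != 18:
        return 10
    else:
        handle(39)
    height = height + (12 - value)
    height = (7 <= limit) % 11
    return 36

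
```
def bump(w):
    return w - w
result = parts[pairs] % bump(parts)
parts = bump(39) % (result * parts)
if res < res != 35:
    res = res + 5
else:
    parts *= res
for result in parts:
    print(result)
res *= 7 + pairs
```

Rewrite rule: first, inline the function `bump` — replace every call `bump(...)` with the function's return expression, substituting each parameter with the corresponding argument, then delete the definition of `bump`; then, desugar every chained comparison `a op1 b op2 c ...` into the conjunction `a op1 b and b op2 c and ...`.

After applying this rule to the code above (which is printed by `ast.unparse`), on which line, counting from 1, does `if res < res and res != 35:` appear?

Transformed code:
result = parts[pairs] % (parts - parts)
parts = (39 - 39) % (result * parts)
if res < res and res != 35:
    res = res + 5
else:
    parts *= res
for result in parts:
    print(result)
res *= 7 + pairs

3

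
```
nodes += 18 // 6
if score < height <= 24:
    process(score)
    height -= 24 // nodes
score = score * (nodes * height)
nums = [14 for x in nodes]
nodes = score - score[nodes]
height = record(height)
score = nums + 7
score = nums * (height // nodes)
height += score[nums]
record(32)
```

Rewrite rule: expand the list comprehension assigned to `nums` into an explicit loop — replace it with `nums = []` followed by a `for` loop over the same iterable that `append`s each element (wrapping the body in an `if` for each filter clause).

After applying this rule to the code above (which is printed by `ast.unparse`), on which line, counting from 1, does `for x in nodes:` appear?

7

Transformed code:
nodes += 18 // 6
if score < height <= 24:
    process(score)
    height -= 24 // nodes
score = score * (nodes * height)
nums = []
for x in nodes:
    nums.append(14)
nodes = score - score[nodes]
height = record(height)
score = nums + 7
score = nums * (height // nodes)
height += score[nums]
record(32)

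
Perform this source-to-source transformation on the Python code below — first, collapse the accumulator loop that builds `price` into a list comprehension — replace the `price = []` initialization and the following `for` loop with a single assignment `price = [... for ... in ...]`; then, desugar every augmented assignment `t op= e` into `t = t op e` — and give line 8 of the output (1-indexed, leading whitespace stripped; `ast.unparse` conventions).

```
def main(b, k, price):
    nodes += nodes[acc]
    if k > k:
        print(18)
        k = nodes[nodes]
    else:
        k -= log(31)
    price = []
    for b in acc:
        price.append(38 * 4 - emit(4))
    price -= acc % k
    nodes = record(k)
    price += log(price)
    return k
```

Transformed code:
def main(b, k, price):
    nodes = nodes + nodes[acc]
    if k > k:
        print(18)
        k = nodes[nodes]
    else:
        k = k - log(31)
    price = [38 * 4 - emit(4) for b in acc]
    price = price - acc % k
    nodes = record(k)
    price = price + log(price)
    return k

price = [38 * 4 - emit(4) for b in acc]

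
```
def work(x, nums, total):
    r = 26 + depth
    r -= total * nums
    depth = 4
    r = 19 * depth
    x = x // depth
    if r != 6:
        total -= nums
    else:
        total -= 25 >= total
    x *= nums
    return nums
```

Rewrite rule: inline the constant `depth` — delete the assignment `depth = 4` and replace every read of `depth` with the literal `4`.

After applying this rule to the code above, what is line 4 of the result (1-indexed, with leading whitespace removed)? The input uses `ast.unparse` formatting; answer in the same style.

Transformed code:
def work(x, nums, total):
    r = 26 + 4
    r -= total * nums
    r = 19 * 4
    x = x // 4
    if r != 6:
        total -= nums
    else:
        total -= 25 >= total
    x *= nums
    return nums

r = 19 * 4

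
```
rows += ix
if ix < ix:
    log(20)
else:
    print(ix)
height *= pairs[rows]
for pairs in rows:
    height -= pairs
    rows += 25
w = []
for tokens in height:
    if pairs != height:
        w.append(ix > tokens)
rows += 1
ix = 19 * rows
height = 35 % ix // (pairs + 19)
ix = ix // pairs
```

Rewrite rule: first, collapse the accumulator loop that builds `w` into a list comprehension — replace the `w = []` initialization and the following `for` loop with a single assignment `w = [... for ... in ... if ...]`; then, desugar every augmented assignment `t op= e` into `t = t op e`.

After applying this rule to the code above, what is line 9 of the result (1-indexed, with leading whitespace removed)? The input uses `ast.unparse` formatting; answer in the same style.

rows = rows + 25

Transformed code:
rows = rows + ix
if ix < ix:
    log(20)
else:
    print(ix)
height = height * pairs[rows]
for pairs in rows:
    height = height - pairs
    rows = rows + 25
w = [ix > tokens for tokens in height if pairs != height]
rows = rows + 1
ix = 19 * rows
height = 35 % ix // (pairs + 19)
ix = ix // pairs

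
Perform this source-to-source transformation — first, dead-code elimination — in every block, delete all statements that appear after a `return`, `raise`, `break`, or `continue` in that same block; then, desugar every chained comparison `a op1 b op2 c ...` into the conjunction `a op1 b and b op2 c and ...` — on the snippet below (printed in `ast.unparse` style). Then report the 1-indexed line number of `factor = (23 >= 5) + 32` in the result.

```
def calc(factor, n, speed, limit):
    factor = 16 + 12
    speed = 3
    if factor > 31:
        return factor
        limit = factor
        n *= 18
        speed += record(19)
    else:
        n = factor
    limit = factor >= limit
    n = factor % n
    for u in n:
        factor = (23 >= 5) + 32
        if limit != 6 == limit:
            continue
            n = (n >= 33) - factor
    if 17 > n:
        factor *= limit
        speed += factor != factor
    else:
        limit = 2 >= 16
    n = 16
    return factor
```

11

Transformed code:
def calc(factor, n, speed, limit):
    factor = 16 + 12
    speed = 3
    if factor > 31:
        return factor
    else:
        n = factor
    limit = factor >= limit
    n = factor % n
    for u in n:
        factor = (23 >= 5) + 32
        if limit != 6 and 6 == limit:
            continue
    if 17 > n:
        factor *= limit
        speed += factor != factor
    else:
        limit = 2 >= 16
    n = 16
    return factor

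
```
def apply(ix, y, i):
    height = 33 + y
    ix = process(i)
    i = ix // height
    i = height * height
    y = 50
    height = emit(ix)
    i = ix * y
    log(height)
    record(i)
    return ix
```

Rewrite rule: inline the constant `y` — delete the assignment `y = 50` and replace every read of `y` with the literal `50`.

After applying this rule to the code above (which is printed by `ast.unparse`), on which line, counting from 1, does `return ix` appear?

Transformed code:
def apply(ix, y, i):
    height = 33 + 50
    ix = process(i)
    i = ix // height
    i = height * height
    height = emit(ix)
    i = ix * 50
    log(height)
    record(i)
    return ix

10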